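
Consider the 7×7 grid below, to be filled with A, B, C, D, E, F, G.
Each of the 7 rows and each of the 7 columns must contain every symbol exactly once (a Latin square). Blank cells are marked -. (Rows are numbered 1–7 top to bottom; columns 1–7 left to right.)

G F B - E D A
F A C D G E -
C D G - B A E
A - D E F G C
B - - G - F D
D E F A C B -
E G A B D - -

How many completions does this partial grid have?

1

Row 1, column 4: eliminating its row and column leaves {C}.
Row 2, column 7: eliminating its row and column leaves {B}.
Row 3, column 4: eliminating its row and column leaves {F}.
Row 4, column 2: eliminating its row and column leaves {B}.
Row 5, column 2: eliminating its row and column leaves {C}.
Row 5, column 3: eliminating its row and column leaves {E}.
Row 5, column 5: eliminating its row and column leaves {A}.
Row 6, column 7: eliminating its row and column leaves {G}.
Row 7, column 6: eliminating its row and column leaves {C}.
Row 7, column 7: eliminating its row and column leaves {F}.
Only one assignment across all blanks avoids any row or column repeat, giving 1 completion.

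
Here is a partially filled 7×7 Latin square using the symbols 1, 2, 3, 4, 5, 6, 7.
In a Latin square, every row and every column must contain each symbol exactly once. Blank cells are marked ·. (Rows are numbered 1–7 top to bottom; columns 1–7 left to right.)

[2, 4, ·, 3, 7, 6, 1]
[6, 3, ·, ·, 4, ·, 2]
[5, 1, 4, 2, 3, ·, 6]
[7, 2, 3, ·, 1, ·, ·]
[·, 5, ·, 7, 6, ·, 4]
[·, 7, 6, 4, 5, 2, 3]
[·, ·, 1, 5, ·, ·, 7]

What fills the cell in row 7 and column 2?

Row 7 already has {1, 5, 7} and column 2 already has {1, 2, 3, 4, 5, 7}, so row 7, column 2 must be 6.

6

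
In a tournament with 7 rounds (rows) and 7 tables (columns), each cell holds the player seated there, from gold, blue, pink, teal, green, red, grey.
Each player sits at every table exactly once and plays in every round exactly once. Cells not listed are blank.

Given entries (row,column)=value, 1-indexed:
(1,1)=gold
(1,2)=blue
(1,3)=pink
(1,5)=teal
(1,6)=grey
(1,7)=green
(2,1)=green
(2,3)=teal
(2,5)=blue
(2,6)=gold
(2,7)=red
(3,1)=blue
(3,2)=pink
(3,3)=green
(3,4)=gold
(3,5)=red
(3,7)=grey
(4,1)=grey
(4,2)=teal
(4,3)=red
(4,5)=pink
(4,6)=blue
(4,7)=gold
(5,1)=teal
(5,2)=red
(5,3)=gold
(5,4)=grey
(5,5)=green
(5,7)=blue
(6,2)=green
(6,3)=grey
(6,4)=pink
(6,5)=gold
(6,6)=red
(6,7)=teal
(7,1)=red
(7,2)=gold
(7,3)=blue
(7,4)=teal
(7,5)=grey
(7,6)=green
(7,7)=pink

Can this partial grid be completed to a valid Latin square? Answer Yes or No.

Round 2, table 4: round 2 together with table 4 already contain {gold, blue, pink, teal, green, red, grey} — every symbol — so nothing can go there. The grid has no valid completion.

No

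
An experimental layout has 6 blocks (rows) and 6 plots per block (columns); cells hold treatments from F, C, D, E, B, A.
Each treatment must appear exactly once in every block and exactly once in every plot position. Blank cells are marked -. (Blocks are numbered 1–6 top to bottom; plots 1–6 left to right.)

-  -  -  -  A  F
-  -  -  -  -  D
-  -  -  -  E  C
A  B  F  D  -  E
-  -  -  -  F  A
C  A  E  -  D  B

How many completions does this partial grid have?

20

Block 1, plot 1: eliminating its block and plot leaves {D, E, B}.
Block 1, plot 2: eliminating its block and plot leaves {C, D, E}.
Block 1, plot 3: eliminating its block and plot leaves {C, D, B}.
Block 1, plot 4: eliminating its block and plot leaves {C, E, B}.
Block 2, plot 1: eliminating its block and plot leaves {F, E, B}.
Block 2, plot 2: eliminating its block and plot leaves {F, C, E}.
Block 2, plot 3: eliminating its block and plot leaves {C, B, A}.
Block 2, plot 4: eliminating its block and plot leaves {F, C, E, B, A}.
Block 2, plot 5: eliminating its block and plot leaves {C, B}.
Block 3, plot 1: eliminating its block and plot leaves {F, D, B}.
Block 3, plot 2: eliminating its block and plot leaves {F, D}.
Block 3, plot 3: eliminating its block and plot leaves {D, B, A}.
Block 3, plot 4: eliminating its block and plot leaves {F, B, A}.
Block 4, plot 5: eliminating its block and plot leaves {C}.
Block 5, plot 1: eliminating its block and plot leaves {D, E, B}.
Block 5, plot 2: eliminating its block and plot leaves {C, D, E}.
Block 5, plot 3: eliminating its block and plot leaves {C, D, B}.
Block 5, plot 4: eliminating its block and plot leaves {C, E, B}.
Block 6, plot 4: eliminating its block and plot leaves {F}.
Enumerating the assignments across these blanks that avoid any block or plot repeat gives 20 completions.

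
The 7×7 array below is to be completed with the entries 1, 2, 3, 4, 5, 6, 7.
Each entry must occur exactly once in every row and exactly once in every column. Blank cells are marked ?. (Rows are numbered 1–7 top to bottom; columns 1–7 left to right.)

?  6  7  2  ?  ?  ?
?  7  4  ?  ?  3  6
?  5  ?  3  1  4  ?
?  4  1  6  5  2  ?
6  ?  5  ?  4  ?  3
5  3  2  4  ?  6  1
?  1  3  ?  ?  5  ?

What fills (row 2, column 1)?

1

Row 1, column 5: row 1 has {2, 6, 7} and column 5 has {1, 4, 5}, leaving only 3.
Row 1, column 6: row 1 has {2, 3, 6, 7} and column 6 has {2, 3, 4, 5, 6}, leaving only 1.
Row 1, column 1: row 1 has {1, 2, 3, 6, 7} and column 1 has {5, 6}, leaving only 4.
Row 1, column 7: row 1 has {1, 2, 3, 4, 6, 7} and column 7 has {1, 3, 6}, leaving only 5.
Row 2, column 5: row 2 has {3, 4, 6, 7} and column 5 has {1, 3, 4, 5}, leaving only 2.
Row 2 already has {2, 3, 4, 6, 7} and column 1 already has {4, 5, 6}, so row 2, column 1 must be 1.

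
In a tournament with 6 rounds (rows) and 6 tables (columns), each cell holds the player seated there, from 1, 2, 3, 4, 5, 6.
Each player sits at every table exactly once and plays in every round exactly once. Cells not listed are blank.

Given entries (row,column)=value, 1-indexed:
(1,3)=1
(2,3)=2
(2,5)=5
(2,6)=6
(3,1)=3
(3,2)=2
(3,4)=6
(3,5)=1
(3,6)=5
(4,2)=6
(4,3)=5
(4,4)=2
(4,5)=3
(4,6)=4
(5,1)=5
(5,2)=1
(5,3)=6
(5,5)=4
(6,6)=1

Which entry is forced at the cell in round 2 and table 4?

1

Round 3, table 3: round 3 has {1, 2, 3, 5, 6} and table 3 has {1, 2, 5, 6}, leaving only 4.
Round 4, table 1: round 4 has {2, 3, 4, 5, 6} and table 1 has {3, 5}, leaving only 1.
Round 2, table 1: round 2 has {2, 5, 6} and table 1 has {1, 3, 5}, leaving only 4.
Round 2, table 2: round 2 has {2, 4, 5, 6} and table 2 has {1, 2, 6}, leaving only 3.
Round 2 already has {2, 3, 4, 5, 6} and table 4 already has {2, 6}, so round 2, table 4 must be 1.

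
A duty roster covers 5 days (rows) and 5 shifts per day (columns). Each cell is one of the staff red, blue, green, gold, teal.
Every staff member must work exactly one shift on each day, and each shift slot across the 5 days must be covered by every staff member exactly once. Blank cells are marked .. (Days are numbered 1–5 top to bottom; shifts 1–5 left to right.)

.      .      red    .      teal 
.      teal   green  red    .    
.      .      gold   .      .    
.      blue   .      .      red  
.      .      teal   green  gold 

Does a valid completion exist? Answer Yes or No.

Day 4, shift 3: day 4 together with shift 3 already contain {red, blue, green, gold, teal} — every symbol — so nothing can go there. The grid has no valid completion.

No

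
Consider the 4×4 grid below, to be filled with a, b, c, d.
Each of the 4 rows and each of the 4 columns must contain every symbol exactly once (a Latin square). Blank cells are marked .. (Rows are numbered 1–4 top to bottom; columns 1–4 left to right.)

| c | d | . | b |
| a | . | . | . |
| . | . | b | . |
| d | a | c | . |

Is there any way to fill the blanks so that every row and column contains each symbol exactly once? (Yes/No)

Row 3, column 1: row 3 together with column 1 already contain {a, b, c, d} — every symbol — so nothing can go there. The grid has no valid completion.

No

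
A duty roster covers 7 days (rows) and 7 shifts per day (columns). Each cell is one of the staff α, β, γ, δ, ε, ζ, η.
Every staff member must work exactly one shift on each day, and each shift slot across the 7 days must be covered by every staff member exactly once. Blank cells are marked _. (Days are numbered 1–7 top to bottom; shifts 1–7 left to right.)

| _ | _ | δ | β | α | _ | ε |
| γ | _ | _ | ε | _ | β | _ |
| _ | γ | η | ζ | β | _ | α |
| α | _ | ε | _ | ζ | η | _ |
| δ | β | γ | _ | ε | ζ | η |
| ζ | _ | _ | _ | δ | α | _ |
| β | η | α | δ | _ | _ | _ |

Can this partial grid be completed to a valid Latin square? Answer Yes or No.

No day or shift among the givens repeats a symbol, and propagating forced cells runs into no contradiction.
One valid completion exists (for instance, η ζ δ β α γ ε / γ α ζ ε η β δ / ε γ η ζ β δ α / α δ ε γ ζ η β / δ β γ α ε ζ η / ζ ε β η δ α γ / β η α δ γ ε ζ).

Yes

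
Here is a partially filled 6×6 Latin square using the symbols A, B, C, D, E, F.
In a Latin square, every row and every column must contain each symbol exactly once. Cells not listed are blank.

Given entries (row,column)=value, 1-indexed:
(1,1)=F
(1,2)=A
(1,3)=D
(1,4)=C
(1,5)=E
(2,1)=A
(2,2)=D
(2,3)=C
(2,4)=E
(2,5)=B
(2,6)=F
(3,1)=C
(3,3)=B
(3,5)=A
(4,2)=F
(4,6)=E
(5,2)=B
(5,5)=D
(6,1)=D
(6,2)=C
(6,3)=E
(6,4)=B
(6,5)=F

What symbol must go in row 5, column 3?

F

Row 1, column 6: row 1 has {A, C, D, E, F} and column 6 has {E, F}, leaving only B.
Row 3, column 2: row 3 has {A, B, C} and column 2 has {A, B, C, D, F}, leaving only E.
Row 3, column 6: row 3 has {A, B, C, E} and column 6 has {B, E, F}, leaving only D.
Row 3, column 4: row 3 has {A, B, C, D, E} and column 4 has {B, C, E}, leaving only F.
Row 4, column 1: row 4 has {E, F} and column 1 has {A, C, D, F}, leaving only B.
Row 4, column 3: row 4 has {B, E, F} and column 3 has {B, C, D, E}, leaving only A.
Row 5 already has {B, D} and column 3 already has {A, B, C, D, E}, so row 5, column 3 must be F.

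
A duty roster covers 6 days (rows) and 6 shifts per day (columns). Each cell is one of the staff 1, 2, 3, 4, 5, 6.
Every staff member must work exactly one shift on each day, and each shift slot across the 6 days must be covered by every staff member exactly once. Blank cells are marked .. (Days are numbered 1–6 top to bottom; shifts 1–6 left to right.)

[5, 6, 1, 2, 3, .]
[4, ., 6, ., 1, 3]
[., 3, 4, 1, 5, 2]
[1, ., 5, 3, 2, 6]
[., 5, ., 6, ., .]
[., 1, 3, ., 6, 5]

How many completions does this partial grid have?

1

Day 1, shift 6: eliminating its day and shift leaves {4}.
Day 2, shift 2: eliminating its day and shift leaves {2}.
Day 2, shift 4: eliminating its day and shift leaves {5}.
Day 3, shift 1: eliminating its day and shift leaves {6}.
Day 4, shift 2: eliminating its day and shift leaves {4}.
Day 5, shift 1: eliminating its day and shift leaves {2, 3}.
Day 5, shift 3: eliminating its day and shift leaves {2}.
Day 5, shift 5: eliminating its day and shift leaves {4}.
Day 5, shift 6: eliminating its day and shift leaves {1, 4}.
Day 6, shift 1: eliminating its day and shift leaves {2}.
Day 6, shift 4: eliminating its day and shift leaves {4}.
Only one assignment across all blanks avoids any day or shift repeat, giving 1 completion.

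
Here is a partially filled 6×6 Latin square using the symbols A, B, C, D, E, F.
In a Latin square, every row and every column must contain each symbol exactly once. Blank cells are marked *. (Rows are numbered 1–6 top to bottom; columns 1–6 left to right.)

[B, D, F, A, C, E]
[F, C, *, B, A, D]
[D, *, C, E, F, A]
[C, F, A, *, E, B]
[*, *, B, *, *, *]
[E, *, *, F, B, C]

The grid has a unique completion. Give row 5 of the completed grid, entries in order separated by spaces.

A E B C D F

Row 5, column 1: row 5 has {B} and column 1 has {B, C, D, E, F}, leaving only A.
Row 5, column 2: row 5 has {A, B} and column 2 has {C, D, F}, leaving only E.
Row 5, column 5: row 5 has {A, B, E} and column 5 has {A, B, C, E, F}, leaving only D.
Row 5, column 4: row 5 has {A, B, D, E} and column 4 has {A, B, E, F}, leaving only C.
Row 5, column 6: row 5 has {A, B, C, D, E} and column 6 has {A, B, C, D, E}, leaving only F.
So row 5 reads: A E B C D F.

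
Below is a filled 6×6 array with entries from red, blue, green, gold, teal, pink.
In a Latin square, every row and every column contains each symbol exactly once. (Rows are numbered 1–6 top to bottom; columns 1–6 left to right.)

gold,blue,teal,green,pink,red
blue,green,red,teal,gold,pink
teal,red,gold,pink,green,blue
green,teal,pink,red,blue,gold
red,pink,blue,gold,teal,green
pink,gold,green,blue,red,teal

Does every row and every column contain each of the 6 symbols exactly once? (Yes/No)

Each row is a permutation of the 6 symbols, and so is each column.

Yes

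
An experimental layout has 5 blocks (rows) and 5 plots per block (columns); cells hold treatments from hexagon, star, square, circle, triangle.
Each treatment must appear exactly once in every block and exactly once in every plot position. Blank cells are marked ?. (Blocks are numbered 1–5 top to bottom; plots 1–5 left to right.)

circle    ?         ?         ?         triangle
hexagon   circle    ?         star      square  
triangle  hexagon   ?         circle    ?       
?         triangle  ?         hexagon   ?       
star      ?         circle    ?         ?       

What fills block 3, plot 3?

square

Block 1, plot 4: block 1 has {circle, triangle} and plot 4 has {hexagon, star, circle}, leaving only square.
Block 1, plot 2: block 1 has {square, circle, triangle} and plot 2 has {hexagon, circle, triangle}, leaving only star.
Block 1, plot 3: block 1 has {star, square, circle, triangle} and plot 3 has {circle}, leaving only hexagon.
Block 2, plot 3: block 2 has {hexagon, star, square, circle} and plot 3 has {hexagon, circle}, leaving only triangle.
Block 3, plot 5: block 3 has {hexagon, circle, triangle} and plot 5 has {square, triangle}, leaving only star.
Block 3 already has {hexagon, star, circle, triangle} and plot 3 already has {hexagon, circle, triangle}, so block 3, plot 3 must be square.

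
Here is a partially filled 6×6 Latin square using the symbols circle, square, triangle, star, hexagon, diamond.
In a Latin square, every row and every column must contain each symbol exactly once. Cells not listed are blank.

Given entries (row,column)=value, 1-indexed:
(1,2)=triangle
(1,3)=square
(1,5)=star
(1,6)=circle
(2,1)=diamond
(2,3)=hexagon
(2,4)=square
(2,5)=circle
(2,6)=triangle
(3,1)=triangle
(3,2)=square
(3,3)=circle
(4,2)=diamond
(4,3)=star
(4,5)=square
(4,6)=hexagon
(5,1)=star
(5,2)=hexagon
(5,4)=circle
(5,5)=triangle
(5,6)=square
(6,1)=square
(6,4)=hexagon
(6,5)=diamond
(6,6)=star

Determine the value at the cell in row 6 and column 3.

Row 6 already has {square, star, hexagon, diamond} and column 3 already has {circle, square, star, hexagon}, so row 6, column 3 must be triangle.

triangle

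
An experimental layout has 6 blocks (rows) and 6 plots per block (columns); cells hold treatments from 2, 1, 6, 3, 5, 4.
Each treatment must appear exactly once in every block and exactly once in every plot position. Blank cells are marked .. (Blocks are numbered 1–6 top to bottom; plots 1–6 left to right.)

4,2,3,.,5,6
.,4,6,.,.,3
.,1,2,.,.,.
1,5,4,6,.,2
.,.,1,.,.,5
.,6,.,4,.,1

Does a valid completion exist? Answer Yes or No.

No block or plot among the givens repeats a symbol, and propagating forced cells runs into no contradiction.
One valid completion exists (for instance, 4 2 3 1 5 6 / 2 4 6 5 1 3 / 5 1 2 3 6 4 / 1 5 4 6 3 2 / 6 3 1 2 4 5 / 3 6 5 4 2 1).

Yes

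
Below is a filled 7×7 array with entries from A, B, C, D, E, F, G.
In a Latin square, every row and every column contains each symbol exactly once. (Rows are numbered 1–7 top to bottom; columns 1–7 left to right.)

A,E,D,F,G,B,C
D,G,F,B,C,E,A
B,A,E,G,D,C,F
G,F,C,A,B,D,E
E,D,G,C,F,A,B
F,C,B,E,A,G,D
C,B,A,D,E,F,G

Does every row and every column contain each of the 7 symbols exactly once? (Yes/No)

Yes

Each row is a permutation of the 7 symbols, and so is each column.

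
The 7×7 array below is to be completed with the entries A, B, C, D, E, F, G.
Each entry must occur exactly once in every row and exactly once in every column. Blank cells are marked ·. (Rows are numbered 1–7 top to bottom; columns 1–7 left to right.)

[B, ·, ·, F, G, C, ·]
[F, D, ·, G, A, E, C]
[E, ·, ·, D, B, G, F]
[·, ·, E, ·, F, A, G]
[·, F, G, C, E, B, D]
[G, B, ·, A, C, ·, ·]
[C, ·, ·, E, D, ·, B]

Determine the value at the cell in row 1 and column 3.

Row 2, column 3: row 2 has {A, C, D, E, F, G} and column 3 has {E, G}, leaving only B.
Row 4, column 1: row 4 has {A, E, F, G} and column 1 has {B, C, E, F, G}, leaving only D.
Row 4, column 2: row 4 has {A, D, E, F, G} and column 2 has {B, D, F}, leaving only C.
Row 3, column 2: row 3 has {B, D, E, F, G} and column 2 has {B, C, D, F}, leaving only A.
Row 1, column 2: row 1 has {B, C, F, G} and column 2 has {A, B, C, D, F}, leaving only E.
Row 1, column 7: row 1 has {B, C, E, F, G} and column 7 has {B, C, D, F, G}, leaving only A.
Row 1 already has {A, B, C, E, F, G} and column 3 already has {B, E, G}, so row 1, column 3 must be D.

D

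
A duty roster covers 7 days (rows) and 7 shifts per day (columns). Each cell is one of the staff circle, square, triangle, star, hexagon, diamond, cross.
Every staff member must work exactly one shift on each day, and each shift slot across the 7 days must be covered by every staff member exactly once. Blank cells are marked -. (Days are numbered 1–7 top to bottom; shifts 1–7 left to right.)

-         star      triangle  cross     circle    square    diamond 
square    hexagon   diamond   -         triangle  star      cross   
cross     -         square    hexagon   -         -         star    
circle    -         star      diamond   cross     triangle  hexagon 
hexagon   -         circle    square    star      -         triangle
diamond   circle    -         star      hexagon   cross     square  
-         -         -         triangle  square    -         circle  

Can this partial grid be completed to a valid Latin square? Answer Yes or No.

No

Day 1, shift 1: day 1 together with shift 1 already contain {circle, square, triangle, star, hexagon, diamond, cross} — every symbol — so nothing can go there. The grid has no valid completion.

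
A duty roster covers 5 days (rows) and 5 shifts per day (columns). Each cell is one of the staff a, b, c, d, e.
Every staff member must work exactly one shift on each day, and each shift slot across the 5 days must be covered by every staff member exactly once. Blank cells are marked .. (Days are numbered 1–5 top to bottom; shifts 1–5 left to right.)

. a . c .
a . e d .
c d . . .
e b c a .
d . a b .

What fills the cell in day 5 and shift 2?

e

Day 1, shift 1: day 1 has {a, c} and shift 1 has {a, c, d, e}, leaving only b.
Day 1, shift 3: day 1 has {a, b, c} and shift 3 has {a, c, e}, leaving only d.
Day 1, shift 5: day 1 has {a, b, c, d} and shift 5 has {}, leaving only e.
Day 2, shift 2: day 2 has {a, d, e} and shift 2 has {a, b, d}, leaving only c.
Day 5 already has {a, b, d} and shift 2 already has {a, b, c, d}, so day 5, shift 2 must be e.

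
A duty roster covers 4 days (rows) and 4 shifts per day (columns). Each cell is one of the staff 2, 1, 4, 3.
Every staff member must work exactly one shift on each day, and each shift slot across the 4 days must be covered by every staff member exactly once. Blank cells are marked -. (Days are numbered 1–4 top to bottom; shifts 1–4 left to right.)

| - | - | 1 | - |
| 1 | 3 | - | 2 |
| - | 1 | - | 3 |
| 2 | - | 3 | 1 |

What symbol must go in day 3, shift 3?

2

Day 1, shift 4: day 1 has {1} and shift 4 has {2, 1, 3}, leaving only 4.
Day 1, shift 1: day 1 has {1, 4} and shift 1 has {2, 1}, leaving only 3.
Day 1, shift 2: day 1 has {1, 4, 3} and shift 2 has {1, 3}, leaving only 2.
Day 2, shift 3: day 2 has {2, 1, 3} and shift 3 has {1, 3}, leaving only 4.
Day 3 already has {1, 3} and shift 3 already has {1, 4, 3}, so day 3, shift 3 must be 2.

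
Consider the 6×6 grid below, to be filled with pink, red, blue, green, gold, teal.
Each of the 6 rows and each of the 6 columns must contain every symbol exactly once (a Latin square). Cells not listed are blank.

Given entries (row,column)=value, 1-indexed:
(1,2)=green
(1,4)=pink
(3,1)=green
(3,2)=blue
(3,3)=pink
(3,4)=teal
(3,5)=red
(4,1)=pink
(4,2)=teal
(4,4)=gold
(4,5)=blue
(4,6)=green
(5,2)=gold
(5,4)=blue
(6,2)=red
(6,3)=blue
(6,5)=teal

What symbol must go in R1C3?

Row 1, column 5: row 1 has {pink, green} and column 5 has {red, blue, teal}, leaving only gold.
Row 2, column 2: row 2 has {} and column 2 has {red, blue, green, gold, teal}, leaving only pink.
Row 2, column 5: row 2 has {pink} and column 5 has {red, blue, gold, teal}, leaving only green.
Row 2, column 4: row 2 has {pink, green} and column 4 has {pink, blue, gold, teal}, leaving only red.
Row 3, column 6: row 3 has {pink, red, blue, green, teal} and column 6 has {green}, leaving only gold.
Row 4, column 3: row 4 has {pink, blue, green, gold, teal} and column 3 has {pink, blue}, leaving only red.
Row 1 already has {pink, green, gold} and column 3 already has {pink, red, blue}, so row 1, column 3 must be teal.

teal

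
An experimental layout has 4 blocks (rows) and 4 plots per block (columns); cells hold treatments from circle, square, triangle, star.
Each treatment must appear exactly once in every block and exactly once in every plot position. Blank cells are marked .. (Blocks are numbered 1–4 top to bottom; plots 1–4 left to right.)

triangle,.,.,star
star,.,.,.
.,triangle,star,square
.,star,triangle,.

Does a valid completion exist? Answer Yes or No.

No block or plot among the givens repeats a symbol, and propagating forced cells runs into no contradiction.
One valid completion exists (for instance, triangle circle square star / star square circle triangle / circle triangle star square / square star triangle circle).

Yes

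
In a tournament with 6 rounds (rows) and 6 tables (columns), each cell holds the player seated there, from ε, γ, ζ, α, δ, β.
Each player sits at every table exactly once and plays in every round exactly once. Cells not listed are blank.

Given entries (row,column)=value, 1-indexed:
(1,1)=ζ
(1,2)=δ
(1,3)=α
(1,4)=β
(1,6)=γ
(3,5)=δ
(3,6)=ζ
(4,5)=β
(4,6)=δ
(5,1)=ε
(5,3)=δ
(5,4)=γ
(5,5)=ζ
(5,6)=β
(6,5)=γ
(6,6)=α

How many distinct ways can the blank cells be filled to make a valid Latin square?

Round 1, table 5: eliminating its round and table leaves {ε}.
Round 2, table 1: eliminating its round and table leaves {γ, α, δ, β}.
Round 2, table 2: eliminating its round and table leaves {ε, γ, ζ, α, β}.
Round 2, table 3: eliminating its round and table leaves {ε, γ, ζ, β}.
Round 2, table 4: eliminating its round and table leaves {ε, ζ, α, δ}.
Round 2, table 5: eliminating its round and table leaves {ε, α}.
Round 2, table 6: eliminating its round and table leaves {ε}.
Round 3, table 1: eliminating its round and table leaves {γ, α, β}.
Round 3, table 2: eliminating its round and table leaves {ε, γ, α, β}.
Round 3, table 3: eliminating its round and table leaves {ε, γ, β}.
Round 3, table 4: eliminating its round and table leaves {ε, α}.
Round 4, table 1: eliminating its round and table leaves {γ, α}.
Round 4, table 2: eliminating its round and table leaves {ε, γ, ζ, α}.
Round 4, table 3: eliminating its round and table leaves {ε, γ, ζ}.
Round 4, table 4: eliminating its round and table leaves {ε, ζ, α}.
Round 5, table 2: eliminating its round and table leaves {α}.
Round 6, table 1: eliminating its round and table leaves {δ, β}.
Round 6, table 2: eliminating its round and table leaves {ε, ζ, β}.
Round 6, table 3: eliminating its round and table leaves {ε, ζ, β}.
Round 6, table 4: eliminating its round and table leaves {ε, ζ, δ}.
Enumerating the assignments across these blanks that avoid any round or table repeat gives 20 completions.

20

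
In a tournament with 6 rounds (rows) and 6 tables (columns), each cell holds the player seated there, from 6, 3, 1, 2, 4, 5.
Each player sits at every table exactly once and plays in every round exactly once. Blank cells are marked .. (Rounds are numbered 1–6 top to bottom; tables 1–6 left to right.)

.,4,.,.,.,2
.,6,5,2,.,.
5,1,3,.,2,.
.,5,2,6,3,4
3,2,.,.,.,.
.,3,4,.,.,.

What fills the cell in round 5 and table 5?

Round 3, table 4: round 3 has {3, 1, 2, 5} and table 4 has {6, 2}, leaving only 4.
Round 3, table 6: round 3 has {3, 1, 2, 4, 5} and table 6 has {2, 4}, leaving only 6.
Round 4, table 1: round 4 has {6, 3, 2, 4, 5} and table 1 has {3, 5}, leaving only 1.
Round 1, table 1: round 1 has {2, 4} and table 1 has {3, 1, 5}, leaving only 6.
Round 1, table 3: round 1 has {6, 2, 4} and table 3 has {3, 2, 4, 5}, leaving only 1.
Round 1, table 5: round 1 has {6, 1, 2, 4} and table 5 has {3, 2}, leaving only 5.
Round 1, table 4: round 1 has {6, 1, 2, 4, 5} and table 4 has {6, 2, 4}, leaving only 3.
Round 2, table 1: round 2 has {6, 2, 5} and table 1 has {6, 3, 1, 5}, leaving only 4.
Round 2, table 5: round 2 has {6, 2, 4, 5} and table 5 has {3, 2, 5}, leaving only 1.
Round 2, table 6: round 2 has {6, 1, 2, 4, 5} and table 6 has {6, 2, 4}, leaving only 3.
Round 5, table 3: round 5 has {3, 2} and table 3 has {3, 1, 2, 4, 5}, leaving only 6.
Round 5 already has {6, 3, 2} and table 5 already has {3, 1, 2, 5}, so round 5, table 5 must be 4.

4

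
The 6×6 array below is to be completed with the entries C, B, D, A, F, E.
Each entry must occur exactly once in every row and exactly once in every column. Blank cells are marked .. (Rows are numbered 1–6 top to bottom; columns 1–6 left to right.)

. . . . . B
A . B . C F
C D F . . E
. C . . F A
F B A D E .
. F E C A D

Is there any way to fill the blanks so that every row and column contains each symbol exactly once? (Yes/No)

No

Row 1, column 5: row 1 has {B} and column 5 has {C, A, F, E}, so it must be D.
Row 1, column 1: row 1 has {B, D} and column 1 has {C, A, F}, so it must be E.
Row 1, column 2: row 1 has {B, D, E} and column 2 has {C, B, D, F}, so it must be A.
Row 1, column 3: row 1 has {B, D, A, E} and column 3 has {B, A, F, E}, so it must be C.
Row 1, column 4: row 1 has {C, B, D, A, E} and column 4 has {C, D}, so it must be F.
Row 2, column 2: row 2 has {C, B, A, F} and column 2 has {C, B, D, A, F}, so it must be E.
Now row 2, column 4: row 2 together with column 4 already contain {C, B, D, A, F, E} — every symbol — so nothing can go there. The grid has no valid completion.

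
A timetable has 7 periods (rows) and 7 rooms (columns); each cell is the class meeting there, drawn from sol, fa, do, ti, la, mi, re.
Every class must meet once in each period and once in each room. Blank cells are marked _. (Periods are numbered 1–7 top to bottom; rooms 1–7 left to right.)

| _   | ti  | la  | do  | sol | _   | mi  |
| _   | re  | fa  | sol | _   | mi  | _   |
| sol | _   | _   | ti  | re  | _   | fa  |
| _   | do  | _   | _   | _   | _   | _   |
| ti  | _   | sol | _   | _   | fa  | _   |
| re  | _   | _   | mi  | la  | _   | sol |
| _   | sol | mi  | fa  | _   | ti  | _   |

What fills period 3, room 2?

Period 1, room 1: period 1 has {sol, do, ti, la, mi} and room 1 has {sol, ti, re}, leaving only fa.
Period 1, room 6: period 1 has {sol, fa, do, ti, la, mi} and room 6 has {fa, ti, mi}, leaving only re.
Period 3, room 3: period 3 has {sol, fa, ti, re} and room 3 has {sol, fa, la, mi}, leaving only do.
Period 3, room 6: period 3 has {sol, fa, do, ti, re} and room 6 has {fa, ti, mi, re}, leaving only la.
Period 3 already has {sol, fa, do, ti, la, re} and room 2 already has {sol, do, ti, re}, so period 3, room 2 must be mi.

mi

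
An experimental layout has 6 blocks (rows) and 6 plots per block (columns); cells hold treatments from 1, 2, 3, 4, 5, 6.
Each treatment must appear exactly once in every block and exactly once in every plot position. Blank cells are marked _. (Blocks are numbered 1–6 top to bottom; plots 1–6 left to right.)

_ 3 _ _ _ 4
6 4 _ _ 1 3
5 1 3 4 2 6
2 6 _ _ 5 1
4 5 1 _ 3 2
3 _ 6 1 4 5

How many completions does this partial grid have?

Block 1, plot 1: eliminating its block and plot leaves {1}.
Block 1, plot 3: eliminating its block and plot leaves {2, 5}.
Block 1, plot 4: eliminating its block and plot leaves {2, 5, 6}.
Block 1, plot 5: eliminating its block and plot leaves {6}.
Block 2, plot 3: eliminating its block and plot leaves {2, 5}.
Block 2, plot 4: eliminating its block and plot leaves {2, 5}.
Block 4, plot 3: eliminating its block and plot leaves {4}.
Block 4, plot 4: eliminating its block and plot leaves {3}.
Block 5, plot 4: eliminating its block and plot leaves {6}.
Block 6, plot 2: eliminating its block and plot leaves {2}.
Enumerating the assignments across these blanks that avoid any block or plot repeat gives 2 completions.

2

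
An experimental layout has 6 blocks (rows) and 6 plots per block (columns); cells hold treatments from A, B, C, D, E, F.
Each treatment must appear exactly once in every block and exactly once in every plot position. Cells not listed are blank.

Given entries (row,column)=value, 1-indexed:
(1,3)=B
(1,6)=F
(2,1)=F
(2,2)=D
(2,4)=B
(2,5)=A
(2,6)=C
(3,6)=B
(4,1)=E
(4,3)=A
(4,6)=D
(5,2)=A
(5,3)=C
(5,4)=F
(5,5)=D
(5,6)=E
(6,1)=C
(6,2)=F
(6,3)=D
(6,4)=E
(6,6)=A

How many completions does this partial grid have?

4

Block 1, plot 1: eliminating its block and plot leaves {A, D}.
Block 1, plot 2: eliminating its block and plot leaves {C, E}.
Block 1, plot 4: eliminating its block and plot leaves {A, C, D}.
Block 1, plot 5: eliminating its block and plot leaves {C, E}.
Block 2, plot 3: eliminating its block and plot leaves {E}.
Block 3, plot 1: eliminating its block and plot leaves {A, D}.
Block 3, plot 2: eliminating its block and plot leaves {C, E}.
Block 3, plot 3: eliminating its block and plot leaves {E, F}.
Block 3, plot 4: eliminating its block and plot leaves {A, C, D}.
Block 3, plot 5: eliminating its block and plot leaves {C, E, F}.
Block 4, plot 2: eliminating its block and plot leaves {B, C}.
Block 4, plot 4: eliminating its block and plot leaves {C}.
Block 4, plot 5: eliminating its block and plot leaves {B, C, F}.
Block 5, plot 1: eliminating its block and plot leaves {B}.
Block 6, plot 5: eliminating its block and plot leaves {B}.
Enumerating the assignments across these blanks that avoid any block or plot repeat gives 4 completions.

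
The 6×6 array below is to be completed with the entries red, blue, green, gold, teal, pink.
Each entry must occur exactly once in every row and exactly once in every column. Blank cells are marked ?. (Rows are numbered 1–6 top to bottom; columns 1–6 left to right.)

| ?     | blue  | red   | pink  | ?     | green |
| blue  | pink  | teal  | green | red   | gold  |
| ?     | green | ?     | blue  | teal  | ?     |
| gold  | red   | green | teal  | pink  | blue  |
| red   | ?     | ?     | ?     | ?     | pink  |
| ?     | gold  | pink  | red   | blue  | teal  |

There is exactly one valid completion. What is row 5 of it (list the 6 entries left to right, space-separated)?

red teal blue gold green pink

Row 5, column 2: row 5 has {red, pink} and column 2 has {red, blue, green, gold, pink}, leaving only teal.
Row 5, column 4: row 5 has {red, teal, pink} and column 4 has {red, blue, green, teal, pink}, leaving only gold.
Row 5, column 3: row 5 has {red, gold, teal, pink} and column 3 has {red, green, teal, pink}, leaving only blue.
Row 5, column 5: row 5 has {red, blue, gold, teal, pink} and column 5 has {red, blue, teal, pink}, leaving only green.
So row 5 reads: red teal blue gold green pink.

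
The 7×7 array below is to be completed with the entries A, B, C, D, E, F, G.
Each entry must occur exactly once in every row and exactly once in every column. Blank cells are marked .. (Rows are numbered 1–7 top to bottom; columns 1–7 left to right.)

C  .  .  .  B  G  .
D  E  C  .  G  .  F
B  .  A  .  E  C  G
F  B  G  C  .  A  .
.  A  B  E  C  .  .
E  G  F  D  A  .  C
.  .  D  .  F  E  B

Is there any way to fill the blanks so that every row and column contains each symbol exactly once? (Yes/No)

Row 1, column 3: row 1 has {B, C, G} and column 3 has {A, B, C, D, F, G}, so it must be E.
Row 2, column 6: row 2 has {C, D, E, F, G} and column 6 has {A, C, E, G}, so it must be B.
Now row 6, column 6: row 6 together with column 6 already contain {A, B, C, D, E, F, G} — every symbol — so nothing can go there. The grid has no valid completion.

No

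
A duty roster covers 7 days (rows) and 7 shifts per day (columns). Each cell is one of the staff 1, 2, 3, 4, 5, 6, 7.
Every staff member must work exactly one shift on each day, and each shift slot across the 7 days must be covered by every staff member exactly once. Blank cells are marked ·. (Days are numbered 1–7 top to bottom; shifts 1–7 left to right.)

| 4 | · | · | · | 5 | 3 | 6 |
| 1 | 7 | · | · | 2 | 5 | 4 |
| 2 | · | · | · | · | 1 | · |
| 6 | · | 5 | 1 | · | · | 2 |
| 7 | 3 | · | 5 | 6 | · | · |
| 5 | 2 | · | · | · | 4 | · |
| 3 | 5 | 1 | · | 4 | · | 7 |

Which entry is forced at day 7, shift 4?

2

Day 1, shift 2: day 1 has {3, 4, 5, 6} and shift 2 has {2, 3, 5, 7}, leaving only 1.
Day 4, shift 2: day 4 has {1, 2, 5, 6} and shift 2 has {1, 2, 3, 5, 7}, leaving only 4.
Day 3, shift 2: day 3 has {1, 2} and shift 2 has {1, 2, 3, 4, 5, 7}, leaving only 6.
Day 4, shift 6: day 4 has {1, 2, 4, 5, 6} and shift 6 has {1, 3, 4, 5}, leaving only 7.
Day 4, shift 5: day 4 has {1, 2, 4, 5, 6, 7} and shift 5 has {2, 4, 5, 6}, leaving only 3.
Day 3, shift 5: day 3 has {1, 2, 6} and shift 5 has {2, 3, 4, 5, 6}, leaving only 7.
Day 5, shift 6: day 5 has {3, 5, 6, 7} and shift 6 has {1, 3, 4, 5, 7}, leaving only 2.
Day 5, shift 3: day 5 has {2, 3, 5, 6, 7} and shift 3 has {1, 5}, leaving only 4.
Day 3, shift 3: day 3 has {1, 2, 6, 7} and shift 3 has {1, 4, 5}, leaving only 3.
Day 2, shift 3: day 2 has {1, 2, 4, 5, 7} and shift 3 has {1, 3, 4, 5}, leaving only 6.
Day 2, shift 4: day 2 has {1, 2, 4, 5, 6, 7} and shift 4 has {1, 5}, leaving only 3.
Day 3, shift 4: day 3 has {1, 2, 3, 6, 7} and shift 4 has {1, 3, 5}, leaving only 4.
Day 3, shift 7: day 3 has {1, 2, 3, 4, 6, 7} and shift 7 has {2, 4, 6, 7}, leaving only 5.
Day 5, shift 7: day 5 has {2, 3, 4, 5, 6, 7} and shift 7 has {2, 4, 5, 6, 7}, leaving only 1.
Day 6, shift 3: day 6 has {2, 4, 5} and shift 3 has {1, 3, 4, 5, 6}, leaving only 7.
Day 1, shift 3: day 1 has {1, 3, 4, 5, 6} and shift 3 has {1, 3, 4, 5, 6, 7}, leaving only 2.
Day 1, shift 4: day 1 has {1, 2, 3, 4, 5, 6} and shift 4 has {1, 3, 4, 5}, leaving only 7.
Day 6, shift 4: day 6 has {2, 4, 5, 7} and shift 4 has {1, 3, 4, 5, 7}, leaving only 6.
Day 7 already has {1, 3, 4, 5, 7} and shift 4 already has {1, 3, 4, 5, 6, 7}, so day 7, shift 4 must be 2.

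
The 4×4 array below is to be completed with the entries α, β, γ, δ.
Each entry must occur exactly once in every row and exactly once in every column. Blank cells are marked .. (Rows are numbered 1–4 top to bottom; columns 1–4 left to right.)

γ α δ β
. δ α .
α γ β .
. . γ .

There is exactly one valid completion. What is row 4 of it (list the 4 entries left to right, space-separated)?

Row 4, column 2: row 4 has {γ} and column 2 has {α, γ, δ}, leaving only β.
Row 4, column 1: row 4 has {β, γ} and column 1 has {α, γ}, leaving only δ.
Row 4, column 4: row 4 has {β, γ, δ} and column 4 has {β}, leaving only α.
So row 4 reads: δ β γ α.

δ β γ α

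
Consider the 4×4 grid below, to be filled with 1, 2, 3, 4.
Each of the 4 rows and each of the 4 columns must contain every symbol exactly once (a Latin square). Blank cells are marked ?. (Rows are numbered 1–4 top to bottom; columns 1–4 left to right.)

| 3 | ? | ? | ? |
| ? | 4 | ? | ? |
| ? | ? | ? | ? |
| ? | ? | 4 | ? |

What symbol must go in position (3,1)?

Row 3, column 1 is narrowed to {1, 2, 4}.
If it were 1, then row 4, column 1 would be left with no valid symbol.
If it were 2, then row 4, column 1 would be left with no valid symbol.
So row 3, column 1 must be 4.

4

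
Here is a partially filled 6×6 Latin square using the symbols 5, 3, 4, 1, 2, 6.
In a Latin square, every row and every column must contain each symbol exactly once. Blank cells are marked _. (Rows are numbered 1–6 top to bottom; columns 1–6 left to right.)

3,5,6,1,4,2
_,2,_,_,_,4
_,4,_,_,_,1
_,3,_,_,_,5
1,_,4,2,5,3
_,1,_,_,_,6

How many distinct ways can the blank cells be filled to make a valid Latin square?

14

Row 2, column 1: eliminating its row and column leaves {5, 6}.
Row 2, column 3: eliminating its row and column leaves {5, 3, 1}.
Row 2, column 4: eliminating its row and column leaves {5, 3, 6}.
Row 2, column 5: eliminating its row and column leaves {3, 1, 6}.
Row 3, column 1: eliminating its row and column leaves {5, 2, 6}.
Row 3, column 3: eliminating its row and column leaves {5, 3, 2}.
Row 3, column 4: eliminating its row and column leaves {5, 3, 6}.
Row 3, column 5: eliminating its row and column leaves {3, 2, 6}.
Row 4, column 1: eliminating its row and column leaves {4, 2, 6}.
Row 4, column 3: eliminating its row and column leaves {1, 2}.
Row 4, column 4: eliminating its row and column leaves {4, 6}.
Row 4, column 5: eliminating its row and column leaves {1, 2, 6}.
Row 5, column 2: eliminating its row and column leaves {6}.
Row 6, column 1: eliminating its row and column leaves {5, 4, 2}.
Row 6, column 3: eliminating its row and column leaves {5, 3, 2}.
Row 6, column 4: eliminating its row and column leaves {5, 3, 4}.
Row 6, column 5: eliminating its row and column leaves {3, 2}.
Enumerating the assignments across these blanks that avoid any row or column repeat gives 14 completions.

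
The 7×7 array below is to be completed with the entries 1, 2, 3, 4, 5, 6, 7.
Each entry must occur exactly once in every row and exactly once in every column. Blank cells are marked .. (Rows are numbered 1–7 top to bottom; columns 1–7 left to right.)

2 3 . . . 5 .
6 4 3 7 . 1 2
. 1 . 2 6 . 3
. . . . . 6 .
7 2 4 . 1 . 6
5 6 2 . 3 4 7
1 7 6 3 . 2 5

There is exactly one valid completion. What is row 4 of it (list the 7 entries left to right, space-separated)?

3 5 7 4 2 6 1

Row 4, column 2: row 4 has {6} and column 2 has {1, 2, 3, 4, 6, 7}, leaving only 5.
Row 2, column 5: row 2 has {1, 2, 3, 4, 6, 7} and column 5 has {1, 3, 6}, leaving only 5.
Row 3, column 1: row 3 has {1, 2, 3, 6} and column 1 has {1, 2, 5, 6, 7}, leaving only 4.
Row 4, column 1: row 4 has {5, 6} and column 1 has {1, 2, 4, 5, 6, 7}, leaving only 3.
Row 3, column 6: row 3 has {1, 2, 3, 4, 6} and column 6 has {1, 2, 4, 5, 6}, leaving only 7.
Row 3, column 3: row 3 has {1, 2, 3, 4, 6, 7} and column 3 has {2, 3, 4, 6}, leaving only 5.
Row 5, column 4: row 5 has {1, 2, 4, 6, 7} and column 4 has {2, 3, 7}, leaving only 5.
Row 5, column 6: row 5 has {1, 2, 4, 5, 6, 7} and column 6 has {1, 2, 4, 5, 6, 7}, leaving only 3.
Row 6, column 4: row 6 has {2, 3, 4, 5, 6, 7} and column 4 has {2, 3, 5, 7}, leaving only 1.
Row 4, column 4: row 4 has {3, 5, 6} and column 4 has {1, 2, 3, 5, 7}, leaving only 4.
Row 4, column 7: row 4 has {3, 4, 5, 6} and column 7 has {2, 3, 5, 6, 7}, leaving only 1.
Row 4, column 3: row 4 has {1, 3, 4, 5, 6} and column 3 has {2, 3, 4, 5, 6}, leaving only 7.
Row 4, column 5: row 4 has {1, 3, 4, 5, 6, 7} and column 5 has {1, 3, 5, 6}, leaving only 2.
So row 4 reads: 3 5 7 4 2 6 1.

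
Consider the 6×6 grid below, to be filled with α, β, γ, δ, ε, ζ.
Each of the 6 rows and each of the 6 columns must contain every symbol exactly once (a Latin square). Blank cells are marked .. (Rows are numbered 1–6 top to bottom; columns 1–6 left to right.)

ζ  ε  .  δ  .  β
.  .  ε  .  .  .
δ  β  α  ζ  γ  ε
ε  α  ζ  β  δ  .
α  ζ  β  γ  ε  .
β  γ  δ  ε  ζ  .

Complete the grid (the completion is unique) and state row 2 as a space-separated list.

γ δ ε α β ζ

Row 2, column 1: row 2 has {ε} and column 1 has {α, β, δ, ε, ζ}, leaving only γ.
Row 2, column 2: row 2 has {γ, ε} and column 2 has {α, β, γ, ε, ζ}, leaving only δ.
Row 2, column 4: row 2 has {γ, δ, ε} and column 4 has {β, γ, δ, ε, ζ}, leaving only α.
Row 2, column 5: row 2 has {α, γ, δ, ε} and column 5 has {γ, δ, ε, ζ}, leaving only β.
Row 2, column 6: row 2 has {α, β, γ, δ, ε} and column 6 has {β, ε}, leaving only ζ.
So row 2 reads: γ δ ε α β ζ.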